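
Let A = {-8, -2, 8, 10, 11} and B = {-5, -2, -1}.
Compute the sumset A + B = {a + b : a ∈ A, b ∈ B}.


A + B = {a + b : a ∈ A, b ∈ B}.
Enumerate all |A|·|B| = 5·3 = 15 pairs (a, b) and collect distinct sums.
a = -8: -8+-5=-13, -8+-2=-10, -8+-1=-9
a = -2: -2+-5=-7, -2+-2=-4, -2+-1=-3
a = 8: 8+-5=3, 8+-2=6, 8+-1=7
a = 10: 10+-5=5, 10+-2=8, 10+-1=9
a = 11: 11+-5=6, 11+-2=9, 11+-1=10
Collecting distinct sums: A + B = {-13, -10, -9, -7, -4, -3, 3, 5, 6, 7, 8, 9, 10}
|A + B| = 13

A + B = {-13, -10, -9, -7, -4, -3, 3, 5, 6, 7, 8, 9, 10}


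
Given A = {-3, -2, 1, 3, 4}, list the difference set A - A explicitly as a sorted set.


A - A = {a - a' : a, a' ∈ A}.
Compute a - a' for each ordered pair (a, a'):
a = -3: -3--3=0, -3--2=-1, -3-1=-4, -3-3=-6, -3-4=-7
a = -2: -2--3=1, -2--2=0, -2-1=-3, -2-3=-5, -2-4=-6
a = 1: 1--3=4, 1--2=3, 1-1=0, 1-3=-2, 1-4=-3
a = 3: 3--3=6, 3--2=5, 3-1=2, 3-3=0, 3-4=-1
a = 4: 4--3=7, 4--2=6, 4-1=3, 4-3=1, 4-4=0
Collecting distinct values (and noting 0 appears from a-a):
A - A = {-7, -6, -5, -4, -3, -2, -1, 0, 1, 2, 3, 4, 5, 6, 7}
|A - A| = 15

A - A = {-7, -6, -5, -4, -3, -2, -1, 0, 1, 2, 3, 4, 5, 6, 7}


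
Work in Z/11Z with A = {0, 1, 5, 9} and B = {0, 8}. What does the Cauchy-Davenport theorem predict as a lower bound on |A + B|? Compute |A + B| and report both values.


Cauchy-Davenport: |A + B| ≥ min(p, |A| + |B| - 1) for A, B nonempty in Z/pZ.
|A| = 4, |B| = 2, p = 11.
CD lower bound = min(11, 4 + 2 - 1) = min(11, 5) = 5.
Compute A + B mod 11 directly:
a = 0: 0+0=0, 0+8=8
a = 1: 1+0=1, 1+8=9
a = 5: 5+0=5, 5+8=2
a = 9: 9+0=9, 9+8=6
A + B = {0, 1, 2, 5, 6, 8, 9}, so |A + B| = 7.
Verify: 7 ≥ 5? Yes ✓.

CD lower bound = 5, actual |A + B| = 7.


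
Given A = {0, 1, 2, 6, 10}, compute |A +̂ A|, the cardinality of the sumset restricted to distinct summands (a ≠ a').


Restricted sumset: A +̂ A = {a + a' : a ∈ A, a' ∈ A, a ≠ a'}.
Equivalently, take A + A and drop any sum 2a that is achievable ONLY as a + a for a ∈ A (i.e. sums representable only with equal summands).
Enumerate pairs (a, a') with a < a' (symmetric, so each unordered pair gives one sum; this covers all a ≠ a'):
  0 + 1 = 1
  0 + 2 = 2
  0 + 6 = 6
  0 + 10 = 10
  1 + 2 = 3
  1 + 6 = 7
  1 + 10 = 11
  2 + 6 = 8
  2 + 10 = 12
  6 + 10 = 16
Collected distinct sums: {1, 2, 3, 6, 7, 8, 10, 11, 12, 16}
|A +̂ A| = 10
(Reference bound: |A +̂ A| ≥ 2|A| - 3 for |A| ≥ 2, with |A| = 5 giving ≥ 7.)

|A +̂ A| = 10


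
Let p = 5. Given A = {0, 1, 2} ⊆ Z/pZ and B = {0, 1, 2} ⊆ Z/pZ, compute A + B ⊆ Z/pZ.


Work in Z/5Z: reduce every sum a + b modulo 5.
Enumerate all 9 pairs:
a = 0: 0+0=0, 0+1=1, 0+2=2
a = 1: 1+0=1, 1+1=2, 1+2=3
a = 2: 2+0=2, 2+1=3, 2+2=4
Distinct residues collected: {0, 1, 2, 3, 4}
|A + B| = 5 (out of 5 total residues).

A + B = {0, 1, 2, 3, 4}


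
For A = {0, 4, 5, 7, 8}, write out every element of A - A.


A - A = {a - a' : a, a' ∈ A}.
Compute a - a' for each ordered pair (a, a'):
a = 0: 0-0=0, 0-4=-4, 0-5=-5, 0-7=-7, 0-8=-8
a = 4: 4-0=4, 4-4=0, 4-5=-1, 4-7=-3, 4-8=-4
a = 5: 5-0=5, 5-4=1, 5-5=0, 5-7=-2, 5-8=-3
a = 7: 7-0=7, 7-4=3, 7-5=2, 7-7=0, 7-8=-1
a = 8: 8-0=8, 8-4=4, 8-5=3, 8-7=1, 8-8=0
Collecting distinct values (and noting 0 appears from a-a):
A - A = {-8, -7, -5, -4, -3, -2, -1, 0, 1, 2, 3, 4, 5, 7, 8}
|A - A| = 15

A - A = {-8, -7, -5, -4, -3, -2, -1, 0, 1, 2, 3, 4, 5, 7, 8}


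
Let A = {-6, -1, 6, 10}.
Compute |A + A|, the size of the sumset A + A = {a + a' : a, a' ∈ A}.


A + A = {a + a' : a, a' ∈ A}; |A| = 4.
General bounds: 2|A| - 1 ≤ |A + A| ≤ |A|(|A|+1)/2, i.e. 7 ≤ |A + A| ≤ 10.
Lower bound 2|A|-1 is attained iff A is an arithmetic progression.
Enumerate sums a + a' for a ≤ a' (symmetric, so this suffices):
a = -6: -6+-6=-12, -6+-1=-7, -6+6=0, -6+10=4
a = -1: -1+-1=-2, -1+6=5, -1+10=9
a = 6: 6+6=12, 6+10=16
a = 10: 10+10=20
Distinct sums: {-12, -7, -2, 0, 4, 5, 9, 12, 16, 20}
|A + A| = 10

|A + A| = 10


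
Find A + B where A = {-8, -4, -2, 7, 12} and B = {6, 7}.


A + B = {a + b : a ∈ A, b ∈ B}.
Enumerate all |A|·|B| = 5·2 = 10 pairs (a, b) and collect distinct sums.
a = -8: -8+6=-2, -8+7=-1
a = -4: -4+6=2, -4+7=3
a = -2: -2+6=4, -2+7=5
a = 7: 7+6=13, 7+7=14
a = 12: 12+6=18, 12+7=19
Collecting distinct sums: A + B = {-2, -1, 2, 3, 4, 5, 13, 14, 18, 19}
|A + B| = 10

A + B = {-2, -1, 2, 3, 4, 5, 13, 14, 18, 19}


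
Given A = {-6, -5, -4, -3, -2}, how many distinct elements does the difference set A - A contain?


A - A = {a - a' : a, a' ∈ A}; |A| = 5.
Bounds: 2|A|-1 ≤ |A - A| ≤ |A|² - |A| + 1, i.e. 9 ≤ |A - A| ≤ 21.
Note: 0 ∈ A - A always (from a - a). The set is symmetric: if d ∈ A - A then -d ∈ A - A.
Enumerate nonzero differences d = a - a' with a > a' (then include -d):
Positive differences: {1, 2, 3, 4}
Full difference set: {0} ∪ (positive diffs) ∪ (negative diffs).
|A - A| = 1 + 2·4 = 9 (matches direct enumeration: 9).

|A - A| = 9


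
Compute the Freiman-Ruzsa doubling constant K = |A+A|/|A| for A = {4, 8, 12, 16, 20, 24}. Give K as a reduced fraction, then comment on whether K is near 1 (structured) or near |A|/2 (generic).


|A| = 6.
Compute A + A by enumerating all 36 pairs.
A + A = {8, 12, 16, 20, 24, 28, 32, 36, 40, 44, 48}, so |A + A| = 11.
K = |A + A| / |A| = 11/6 (already in lowest terms) ≈ 1.8333.
Reference: AP of size 6 gives K = 11/6 ≈ 1.8333; a fully generic set of size 6 gives K ≈ 3.5000.

|A| = 6, |A + A| = 11, K = 11/6.


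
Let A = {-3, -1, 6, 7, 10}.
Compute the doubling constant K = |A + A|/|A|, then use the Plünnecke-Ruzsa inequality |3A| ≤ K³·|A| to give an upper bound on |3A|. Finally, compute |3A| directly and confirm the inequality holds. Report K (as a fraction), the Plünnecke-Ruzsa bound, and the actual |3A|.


|A| = 5.
Step 1: Compute A + A by enumerating all 25 pairs.
A + A = {-6, -4, -2, 3, 4, 5, 6, 7, 9, 12, 13, 14, 16, 17, 20}, so |A + A| = 15.
Step 2: Doubling constant K = |A + A|/|A| = 15/5 = 15/5 ≈ 3.0000.
Step 3: Plünnecke-Ruzsa gives |3A| ≤ K³·|A| = (3.0000)³ · 5 ≈ 135.0000.
Step 4: Compute 3A = A + A + A directly by enumerating all triples (a,b,c) ∈ A³; |3A| = 31.
Step 5: Check 31 ≤ 135.0000? Yes ✓.

K = 15/5, Plünnecke-Ruzsa bound K³|A| ≈ 135.0000, |3A| = 31, inequality holds.


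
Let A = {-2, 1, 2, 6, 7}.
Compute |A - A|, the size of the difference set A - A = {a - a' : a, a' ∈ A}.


A - A = {a - a' : a, a' ∈ A}; |A| = 5.
Bounds: 2|A|-1 ≤ |A - A| ≤ |A|² - |A| + 1, i.e. 9 ≤ |A - A| ≤ 21.
Note: 0 ∈ A - A always (from a - a). The set is symmetric: if d ∈ A - A then -d ∈ A - A.
Enumerate nonzero differences d = a - a' with a > a' (then include -d):
Positive differences: {1, 3, 4, 5, 6, 8, 9}
Full difference set: {0} ∪ (positive diffs) ∪ (negative diffs).
|A - A| = 1 + 2·7 = 15 (matches direct enumeration: 15).

|A - A| = 15


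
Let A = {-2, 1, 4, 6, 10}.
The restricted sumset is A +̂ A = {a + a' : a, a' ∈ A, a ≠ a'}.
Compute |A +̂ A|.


Restricted sumset: A +̂ A = {a + a' : a ∈ A, a' ∈ A, a ≠ a'}.
Equivalently, take A + A and drop any sum 2a that is achievable ONLY as a + a for a ∈ A (i.e. sums representable only with equal summands).
Enumerate pairs (a, a') with a < a' (symmetric, so each unordered pair gives one sum; this covers all a ≠ a'):
  -2 + 1 = -1
  -2 + 4 = 2
  -2 + 6 = 4
  -2 + 10 = 8
  1 + 4 = 5
  1 + 6 = 7
  1 + 10 = 11
  4 + 6 = 10
  4 + 10 = 14
  6 + 10 = 16
Collected distinct sums: {-1, 2, 4, 5, 7, 8, 10, 11, 14, 16}
|A +̂ A| = 10
(Reference bound: |A +̂ A| ≥ 2|A| - 3 for |A| ≥ 2, with |A| = 5 giving ≥ 7.)

|A +̂ A| = 10


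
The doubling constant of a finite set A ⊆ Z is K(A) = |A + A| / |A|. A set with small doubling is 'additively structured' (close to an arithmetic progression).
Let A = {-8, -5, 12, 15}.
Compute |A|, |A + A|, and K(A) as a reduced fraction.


|A| = 4.
Compute A + A by enumerating all 16 pairs.
A + A = {-16, -13, -10, 4, 7, 10, 24, 27, 30}, so |A + A| = 9.
K = |A + A| / |A| = 9/4 (already in lowest terms) ≈ 2.2500.
Reference: AP of size 4 gives K = 7/4 ≈ 1.7500; a fully generic set of size 4 gives K ≈ 2.5000.

|A| = 4, |A + A| = 9, K = 9/4.


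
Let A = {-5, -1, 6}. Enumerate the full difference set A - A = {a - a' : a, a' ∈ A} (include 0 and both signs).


A - A = {a - a' : a, a' ∈ A}.
Compute a - a' for each ordered pair (a, a'):
a = -5: -5--5=0, -5--1=-4, -5-6=-11
a = -1: -1--5=4, -1--1=0, -1-6=-7
a = 6: 6--5=11, 6--1=7, 6-6=0
Collecting distinct values (and noting 0 appears from a-a):
A - A = {-11, -7, -4, 0, 4, 7, 11}
|A - A| = 7

A - A = {-11, -7, -4, 0, 4, 7, 11}


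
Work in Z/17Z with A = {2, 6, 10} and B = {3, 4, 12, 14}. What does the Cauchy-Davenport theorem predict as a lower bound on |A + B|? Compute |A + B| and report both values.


Cauchy-Davenport: |A + B| ≥ min(p, |A| + |B| - 1) for A, B nonempty in Z/pZ.
|A| = 3, |B| = 4, p = 17.
CD lower bound = min(17, 3 + 4 - 1) = min(17, 6) = 6.
Compute A + B mod 17 directly:
a = 2: 2+3=5, 2+4=6, 2+12=14, 2+14=16
a = 6: 6+3=9, 6+4=10, 6+12=1, 6+14=3
a = 10: 10+3=13, 10+4=14, 10+12=5, 10+14=7
A + B = {1, 3, 5, 6, 7, 9, 10, 13, 14, 16}, so |A + B| = 10.
Verify: 10 ≥ 6? Yes ✓.

CD lower bound = 6, actual |A + B| = 10.


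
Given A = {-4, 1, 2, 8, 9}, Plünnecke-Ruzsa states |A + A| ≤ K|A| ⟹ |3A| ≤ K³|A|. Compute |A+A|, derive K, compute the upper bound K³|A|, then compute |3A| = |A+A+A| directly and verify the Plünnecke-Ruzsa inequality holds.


|A| = 5.
Step 1: Compute A + A by enumerating all 25 pairs.
A + A = {-8, -3, -2, 2, 3, 4, 5, 9, 10, 11, 16, 17, 18}, so |A + A| = 13.
Step 2: Doubling constant K = |A + A|/|A| = 13/5 = 13/5 ≈ 2.6000.
Step 3: Plünnecke-Ruzsa gives |3A| ≤ K³·|A| = (2.6000)³ · 5 ≈ 87.8800.
Step 4: Compute 3A = A + A + A directly by enumerating all triples (a,b,c) ∈ A³; |3A| = 25.
Step 5: Check 25 ≤ 87.8800? Yes ✓.

K = 13/5, Plünnecke-Ruzsa bound K³|A| ≈ 87.8800, |3A| = 25, inequality holds.


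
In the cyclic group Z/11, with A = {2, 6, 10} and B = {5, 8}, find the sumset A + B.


Work in Z/11Z: reduce every sum a + b modulo 11.
Enumerate all 6 pairs:
a = 2: 2+5=7, 2+8=10
a = 6: 6+5=0, 6+8=3
a = 10: 10+5=4, 10+8=7
Distinct residues collected: {0, 3, 4, 7, 10}
|A + B| = 5 (out of 11 total residues).

A + B = {0, 3, 4, 7, 10}


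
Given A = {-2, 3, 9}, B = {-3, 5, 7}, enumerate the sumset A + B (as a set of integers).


A + B = {a + b : a ∈ A, b ∈ B}.
Enumerate all |A|·|B| = 3·3 = 9 pairs (a, b) and collect distinct sums.
a = -2: -2+-3=-5, -2+5=3, -2+7=5
a = 3: 3+-3=0, 3+5=8, 3+7=10
a = 9: 9+-3=6, 9+5=14, 9+7=16
Collecting distinct sums: A + B = {-5, 0, 3, 5, 6, 8, 10, 14, 16}
|A + B| = 9

A + B = {-5, 0, 3, 5, 6, 8, 10, 14, 16}


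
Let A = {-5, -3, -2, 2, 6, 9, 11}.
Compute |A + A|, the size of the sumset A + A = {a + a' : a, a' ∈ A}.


A + A = {a + a' : a, a' ∈ A}; |A| = 7.
General bounds: 2|A| - 1 ≤ |A + A| ≤ |A|(|A|+1)/2, i.e. 13 ≤ |A + A| ≤ 28.
Lower bound 2|A|-1 is attained iff A is an arithmetic progression.
Enumerate sums a + a' for a ≤ a' (symmetric, so this suffices):
a = -5: -5+-5=-10, -5+-3=-8, -5+-2=-7, -5+2=-3, -5+6=1, -5+9=4, -5+11=6
a = -3: -3+-3=-6, -3+-2=-5, -3+2=-1, -3+6=3, -3+9=6, -3+11=8
a = -2: -2+-2=-4, -2+2=0, -2+6=4, -2+9=7, -2+11=9
a = 2: 2+2=4, 2+6=8, 2+9=11, 2+11=13
a = 6: 6+6=12, 6+9=15, 6+11=17
a = 9: 9+9=18, 9+11=20
a = 11: 11+11=22
Distinct sums: {-10, -8, -7, -6, -5, -4, -3, -1, 0, 1, 3, 4, 6, 7, 8, 9, 11, 12, 13, 15, 17, 18, 20, 22}
|A + A| = 24

|A + A| = 24


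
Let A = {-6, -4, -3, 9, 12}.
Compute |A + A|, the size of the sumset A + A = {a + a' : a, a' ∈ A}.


A + A = {a + a' : a, a' ∈ A}; |A| = 5.
General bounds: 2|A| - 1 ≤ |A + A| ≤ |A|(|A|+1)/2, i.e. 9 ≤ |A + A| ≤ 15.
Lower bound 2|A|-1 is attained iff A is an arithmetic progression.
Enumerate sums a + a' for a ≤ a' (symmetric, so this suffices):
a = -6: -6+-6=-12, -6+-4=-10, -6+-3=-9, -6+9=3, -6+12=6
a = -4: -4+-4=-8, -4+-3=-7, -4+9=5, -4+12=8
a = -3: -3+-3=-6, -3+9=6, -3+12=9
a = 9: 9+9=18, 9+12=21
a = 12: 12+12=24
Distinct sums: {-12, -10, -9, -8, -7, -6, 3, 5, 6, 8, 9, 18, 21, 24}
|A + A| = 14

|A + A| = 14


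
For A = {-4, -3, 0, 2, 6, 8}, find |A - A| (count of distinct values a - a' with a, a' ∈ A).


A - A = {a - a' : a, a' ∈ A}; |A| = 6.
Bounds: 2|A|-1 ≤ |A - A| ≤ |A|² - |A| + 1, i.e. 11 ≤ |A - A| ≤ 31.
Note: 0 ∈ A - A always (from a - a). The set is symmetric: if d ∈ A - A then -d ∈ A - A.
Enumerate nonzero differences d = a - a' with a > a' (then include -d):
Positive differences: {1, 2, 3, 4, 5, 6, 8, 9, 10, 11, 12}
Full difference set: {0} ∪ (positive diffs) ∪ (negative diffs).
|A - A| = 1 + 2·11 = 23 (matches direct enumeration: 23).

|A - A| = 23


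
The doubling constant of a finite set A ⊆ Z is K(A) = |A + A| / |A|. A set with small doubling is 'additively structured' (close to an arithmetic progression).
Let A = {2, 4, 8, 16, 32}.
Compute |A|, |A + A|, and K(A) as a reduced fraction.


|A| = 5.
Compute A + A by enumerating all 25 pairs.
A + A = {4, 6, 8, 10, 12, 16, 18, 20, 24, 32, 34, 36, 40, 48, 64}, so |A + A| = 15.
K = |A + A| / |A| = 15/5 = 3/1 ≈ 3.0000.
Reference: AP of size 5 gives K = 9/5 ≈ 1.8000; a fully generic set of size 5 gives K ≈ 3.0000.

|A| = 5, |A + A| = 15, K = 15/5 = 3/1.


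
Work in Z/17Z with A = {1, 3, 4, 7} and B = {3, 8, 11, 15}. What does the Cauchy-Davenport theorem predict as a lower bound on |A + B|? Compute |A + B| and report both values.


Cauchy-Davenport: |A + B| ≥ min(p, |A| + |B| - 1) for A, B nonempty in Z/pZ.
|A| = 4, |B| = 4, p = 17.
CD lower bound = min(17, 4 + 4 - 1) = min(17, 7) = 7.
Compute A + B mod 17 directly:
a = 1: 1+3=4, 1+8=9, 1+11=12, 1+15=16
a = 3: 3+3=6, 3+8=11, 3+11=14, 3+15=1
a = 4: 4+3=7, 4+8=12, 4+11=15, 4+15=2
a = 7: 7+3=10, 7+8=15, 7+11=1, 7+15=5
A + B = {1, 2, 4, 5, 6, 7, 9, 10, 11, 12, 14, 15, 16}, so |A + B| = 13.
Verify: 13 ≥ 7? Yes ✓.

CD lower bound = 7, actual |A + B| = 13.


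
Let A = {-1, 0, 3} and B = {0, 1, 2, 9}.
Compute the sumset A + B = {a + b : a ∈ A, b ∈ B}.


A + B = {a + b : a ∈ A, b ∈ B}.
Enumerate all |A|·|B| = 3·4 = 12 pairs (a, b) and collect distinct sums.
a = -1: -1+0=-1, -1+1=0, -1+2=1, -1+9=8
a = 0: 0+0=0, 0+1=1, 0+2=2, 0+9=9
a = 3: 3+0=3, 3+1=4, 3+2=5, 3+9=12
Collecting distinct sums: A + B = {-1, 0, 1, 2, 3, 4, 5, 8, 9, 12}
|A + B| = 10

A + B = {-1, 0, 1, 2, 3, 4, 5, 8, 9, 12}


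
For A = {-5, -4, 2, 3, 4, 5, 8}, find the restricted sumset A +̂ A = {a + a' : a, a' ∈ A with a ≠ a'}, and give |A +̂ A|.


Restricted sumset: A +̂ A = {a + a' : a ∈ A, a' ∈ A, a ≠ a'}.
Equivalently, take A + A and drop any sum 2a that is achievable ONLY as a + a for a ∈ A (i.e. sums representable only with equal summands).
Enumerate pairs (a, a') with a < a' (symmetric, so each unordered pair gives one sum; this covers all a ≠ a'):
  -5 + -4 = -9
  -5 + 2 = -3
  -5 + 3 = -2
  -5 + 4 = -1
  -5 + 5 = 0
  -5 + 8 = 3
  -4 + 2 = -2
  -4 + 3 = -1
  -4 + 4 = 0
  -4 + 5 = 1
  -4 + 8 = 4
  2 + 3 = 5
  2 + 4 = 6
  2 + 5 = 7
  2 + 8 = 10
  3 + 4 = 7
  3 + 5 = 8
  3 + 8 = 11
  4 + 5 = 9
  4 + 8 = 12
  5 + 8 = 13
Collected distinct sums: {-9, -3, -2, -1, 0, 1, 3, 4, 5, 6, 7, 8, 9, 10, 11, 12, 13}
|A +̂ A| = 17
(Reference bound: |A +̂ A| ≥ 2|A| - 3 for |A| ≥ 2, with |A| = 7 giving ≥ 11.)

|A +̂ A| = 17


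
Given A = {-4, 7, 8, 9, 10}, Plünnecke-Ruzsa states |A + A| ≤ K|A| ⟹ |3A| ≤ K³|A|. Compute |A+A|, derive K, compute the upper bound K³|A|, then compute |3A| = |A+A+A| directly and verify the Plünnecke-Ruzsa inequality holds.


|A| = 5.
Step 1: Compute A + A by enumerating all 25 pairs.
A + A = {-8, 3, 4, 5, 6, 14, 15, 16, 17, 18, 19, 20}, so |A + A| = 12.
Step 2: Doubling constant K = |A + A|/|A| = 12/5 = 12/5 ≈ 2.4000.
Step 3: Plünnecke-Ruzsa gives |3A| ≤ K³·|A| = (2.4000)³ · 5 ≈ 69.1200.
Step 4: Compute 3A = A + A + A directly by enumerating all triples (a,b,c) ∈ A³; |3A| = 22.
Step 5: Check 22 ≤ 69.1200? Yes ✓.

K = 12/5, Plünnecke-Ruzsa bound K³|A| ≈ 69.1200, |3A| = 22, inequality holds.


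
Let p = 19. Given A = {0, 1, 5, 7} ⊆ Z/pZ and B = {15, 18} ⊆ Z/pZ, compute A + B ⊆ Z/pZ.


Work in Z/19Z: reduce every sum a + b modulo 19.
Enumerate all 8 pairs:
a = 0: 0+15=15, 0+18=18
a = 1: 1+15=16, 1+18=0
a = 5: 5+15=1, 5+18=4
a = 7: 7+15=3, 7+18=6
Distinct residues collected: {0, 1, 3, 4, 6, 15, 16, 18}
|A + B| = 8 (out of 19 total residues).

A + B = {0, 1, 3, 4, 6, 15, 16, 18}


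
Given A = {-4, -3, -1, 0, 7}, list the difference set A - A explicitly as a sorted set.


A - A = {a - a' : a, a' ∈ A}.
Compute a - a' for each ordered pair (a, a'):
a = -4: -4--4=0, -4--3=-1, -4--1=-3, -4-0=-4, -4-7=-11
a = -3: -3--4=1, -3--3=0, -3--1=-2, -3-0=-3, -3-7=-10
a = -1: -1--4=3, -1--3=2, -1--1=0, -1-0=-1, -1-7=-8
a = 0: 0--4=4, 0--3=3, 0--1=1, 0-0=0, 0-7=-7
a = 7: 7--4=11, 7--3=10, 7--1=8, 7-0=7, 7-7=0
Collecting distinct values (and noting 0 appears from a-a):
A - A = {-11, -10, -8, -7, -4, -3, -2, -1, 0, 1, 2, 3, 4, 7, 8, 10, 11}
|A - A| = 17

A - A = {-11, -10, -8, -7, -4, -3, -2, -1, 0, 1, 2, 3, 4, 7, 8, 10, 11}


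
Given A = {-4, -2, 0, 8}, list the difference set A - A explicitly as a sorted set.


A - A = {a - a' : a, a' ∈ A}.
Compute a - a' for each ordered pair (a, a'):
a = -4: -4--4=0, -4--2=-2, -4-0=-4, -4-8=-12
a = -2: -2--4=2, -2--2=0, -2-0=-2, -2-8=-10
a = 0: 0--4=4, 0--2=2, 0-0=0, 0-8=-8
a = 8: 8--4=12, 8--2=10, 8-0=8, 8-8=0
Collecting distinct values (and noting 0 appears from a-a):
A - A = {-12, -10, -8, -4, -2, 0, 2, 4, 8, 10, 12}
|A - A| = 11

A - A = {-12, -10, -8, -4, -2, 0, 2, 4, 8, 10, 12}


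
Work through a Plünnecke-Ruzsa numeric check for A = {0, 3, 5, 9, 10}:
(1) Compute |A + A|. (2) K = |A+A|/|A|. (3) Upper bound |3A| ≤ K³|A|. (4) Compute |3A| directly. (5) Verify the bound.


|A| = 5.
Step 1: Compute A + A by enumerating all 25 pairs.
A + A = {0, 3, 5, 6, 8, 9, 10, 12, 13, 14, 15, 18, 19, 20}, so |A + A| = 14.
Step 2: Doubling constant K = |A + A|/|A| = 14/5 = 14/5 ≈ 2.8000.
Step 3: Plünnecke-Ruzsa gives |3A| ≤ K³·|A| = (2.8000)³ · 5 ≈ 109.7600.
Step 4: Compute 3A = A + A + A directly by enumerating all triples (a,b,c) ∈ A³; |3A| = 26.
Step 5: Check 26 ≤ 109.7600? Yes ✓.

K = 14/5, Plünnecke-Ruzsa bound K³|A| ≈ 109.7600, |3A| = 26, inequality holds.


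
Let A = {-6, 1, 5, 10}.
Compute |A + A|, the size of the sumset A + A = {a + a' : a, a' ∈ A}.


A + A = {a + a' : a, a' ∈ A}; |A| = 4.
General bounds: 2|A| - 1 ≤ |A + A| ≤ |A|(|A|+1)/2, i.e. 7 ≤ |A + A| ≤ 10.
Lower bound 2|A|-1 is attained iff A is an arithmetic progression.
Enumerate sums a + a' for a ≤ a' (symmetric, so this suffices):
a = -6: -6+-6=-12, -6+1=-5, -6+5=-1, -6+10=4
a = 1: 1+1=2, 1+5=6, 1+10=11
a = 5: 5+5=10, 5+10=15
a = 10: 10+10=20
Distinct sums: {-12, -5, -1, 2, 4, 6, 10, 11, 15, 20}
|A + A| = 10

|A + A| = 10


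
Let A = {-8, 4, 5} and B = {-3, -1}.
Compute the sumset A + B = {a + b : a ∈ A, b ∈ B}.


A + B = {a + b : a ∈ A, b ∈ B}.
Enumerate all |A|·|B| = 3·2 = 6 pairs (a, b) and collect distinct sums.
a = -8: -8+-3=-11, -8+-1=-9
a = 4: 4+-3=1, 4+-1=3
a = 5: 5+-3=2, 5+-1=4
Collecting distinct sums: A + B = {-11, -9, 1, 2, 3, 4}
|A + B| = 6

A + B = {-11, -9, 1, 2, 3, 4}


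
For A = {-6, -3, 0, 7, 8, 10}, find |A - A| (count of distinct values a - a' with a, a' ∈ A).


A - A = {a - a' : a, a' ∈ A}; |A| = 6.
Bounds: 2|A|-1 ≤ |A - A| ≤ |A|² - |A| + 1, i.e. 11 ≤ |A - A| ≤ 31.
Note: 0 ∈ A - A always (from a - a). The set is symmetric: if d ∈ A - A then -d ∈ A - A.
Enumerate nonzero differences d = a - a' with a > a' (then include -d):
Positive differences: {1, 2, 3, 6, 7, 8, 10, 11, 13, 14, 16}
Full difference set: {0} ∪ (positive diffs) ∪ (negative diffs).
|A - A| = 1 + 2·11 = 23 (matches direct enumeration: 23).

|A - A| = 23


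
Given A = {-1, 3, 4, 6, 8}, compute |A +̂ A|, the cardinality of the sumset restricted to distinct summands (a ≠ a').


Restricted sumset: A +̂ A = {a + a' : a ∈ A, a' ∈ A, a ≠ a'}.
Equivalently, take A + A and drop any sum 2a that is achievable ONLY as a + a for a ∈ A (i.e. sums representable only with equal summands).
Enumerate pairs (a, a') with a < a' (symmetric, so each unordered pair gives one sum; this covers all a ≠ a'):
  -1 + 3 = 2
  -1 + 4 = 3
  -1 + 6 = 5
  -1 + 8 = 7
  3 + 4 = 7
  3 + 6 = 9
  3 + 8 = 11
  4 + 6 = 10
  4 + 8 = 12
  6 + 8 = 14
Collected distinct sums: {2, 3, 5, 7, 9, 10, 11, 12, 14}
|A +̂ A| = 9
(Reference bound: |A +̂ A| ≥ 2|A| - 3 for |A| ≥ 2, with |A| = 5 giving ≥ 7.)

|A +̂ A| = 9


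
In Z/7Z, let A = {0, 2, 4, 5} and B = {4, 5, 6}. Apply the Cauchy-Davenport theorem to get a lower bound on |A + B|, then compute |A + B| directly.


Cauchy-Davenport: |A + B| ≥ min(p, |A| + |B| - 1) for A, B nonempty in Z/pZ.
|A| = 4, |B| = 3, p = 7.
CD lower bound = min(7, 4 + 3 - 1) = min(7, 6) = 6.
Compute A + B mod 7 directly:
a = 0: 0+4=4, 0+5=5, 0+6=6
a = 2: 2+4=6, 2+5=0, 2+6=1
a = 4: 4+4=1, 4+5=2, 4+6=3
a = 5: 5+4=2, 5+5=3, 5+6=4
A + B = {0, 1, 2, 3, 4, 5, 6}, so |A + B| = 7.
Verify: 7 ≥ 6? Yes ✓.

CD lower bound = 6, actual |A + B| = 7.


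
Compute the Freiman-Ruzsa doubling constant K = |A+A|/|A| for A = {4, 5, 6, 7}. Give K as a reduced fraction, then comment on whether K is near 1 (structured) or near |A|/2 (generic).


|A| = 4.
Compute A + A by enumerating all 16 pairs.
A + A = {8, 9, 10, 11, 12, 13, 14}, so |A + A| = 7.
K = |A + A| / |A| = 7/4 (already in lowest terms) ≈ 1.7500.
Reference: AP of size 4 gives K = 7/4 ≈ 1.7500; a fully generic set of size 4 gives K ≈ 2.5000.

|A| = 4, |A + A| = 7, K = 7/4.


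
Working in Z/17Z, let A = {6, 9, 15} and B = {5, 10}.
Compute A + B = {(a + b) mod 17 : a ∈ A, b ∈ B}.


Work in Z/17Z: reduce every sum a + b modulo 17.
Enumerate all 6 pairs:
a = 6: 6+5=11, 6+10=16
a = 9: 9+5=14, 9+10=2
a = 15: 15+5=3, 15+10=8
Distinct residues collected: {2, 3, 8, 11, 14, 16}
|A + B| = 6 (out of 17 total residues).

A + B = {2, 3, 8, 11, 14, 16}


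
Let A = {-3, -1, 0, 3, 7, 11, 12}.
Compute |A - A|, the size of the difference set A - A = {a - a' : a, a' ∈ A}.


A - A = {a - a' : a, a' ∈ A}; |A| = 7.
Bounds: 2|A|-1 ≤ |A - A| ≤ |A|² - |A| + 1, i.e. 13 ≤ |A - A| ≤ 43.
Note: 0 ∈ A - A always (from a - a). The set is symmetric: if d ∈ A - A then -d ∈ A - A.
Enumerate nonzero differences d = a - a' with a > a' (then include -d):
Positive differences: {1, 2, 3, 4, 5, 6, 7, 8, 9, 10, 11, 12, 13, 14, 15}
Full difference set: {0} ∪ (positive diffs) ∪ (negative diffs).
|A - A| = 1 + 2·15 = 31 (matches direct enumeration: 31).

|A - A| = 31


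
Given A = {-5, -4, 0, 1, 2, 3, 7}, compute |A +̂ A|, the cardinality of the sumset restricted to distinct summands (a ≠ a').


Restricted sumset: A +̂ A = {a + a' : a ∈ A, a' ∈ A, a ≠ a'}.
Equivalently, take A + A and drop any sum 2a that is achievable ONLY as a + a for a ∈ A (i.e. sums representable only with equal summands).
Enumerate pairs (a, a') with a < a' (symmetric, so each unordered pair gives one sum; this covers all a ≠ a'):
  -5 + -4 = -9
  -5 + 0 = -5
  -5 + 1 = -4
  -5 + 2 = -3
  -5 + 3 = -2
  -5 + 7 = 2
  -4 + 0 = -4
  -4 + 1 = -3
  -4 + 2 = -2
  -4 + 3 = -1
  -4 + 7 = 3
  0 + 1 = 1
  0 + 2 = 2
  0 + 3 = 3
  0 + 7 = 7
  1 + 2 = 3
  1 + 3 = 4
  1 + 7 = 8
  2 + 3 = 5
  2 + 7 = 9
  3 + 7 = 10
Collected distinct sums: {-9, -5, -4, -3, -2, -1, 1, 2, 3, 4, 5, 7, 8, 9, 10}
|A +̂ A| = 15
(Reference bound: |A +̂ A| ≥ 2|A| - 3 for |A| ≥ 2, with |A| = 7 giving ≥ 11.)

|A +̂ A| = 15


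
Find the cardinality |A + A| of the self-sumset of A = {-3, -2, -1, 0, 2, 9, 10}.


A + A = {a + a' : a, a' ∈ A}; |A| = 7.
General bounds: 2|A| - 1 ≤ |A + A| ≤ |A|(|A|+1)/2, i.e. 13 ≤ |A + A| ≤ 28.
Lower bound 2|A|-1 is attained iff A is an arithmetic progression.
Enumerate sums a + a' for a ≤ a' (symmetric, so this suffices):
a = -3: -3+-3=-6, -3+-2=-5, -3+-1=-4, -3+0=-3, -3+2=-1, -3+9=6, -3+10=7
a = -2: -2+-2=-4, -2+-1=-3, -2+0=-2, -2+2=0, -2+9=7, -2+10=8
a = -1: -1+-1=-2, -1+0=-1, -1+2=1, -1+9=8, -1+10=9
a = 0: 0+0=0, 0+2=2, 0+9=9, 0+10=10
a = 2: 2+2=4, 2+9=11, 2+10=12
a = 9: 9+9=18, 9+10=19
a = 10: 10+10=20
Distinct sums: {-6, -5, -4, -3, -2, -1, 0, 1, 2, 4, 6, 7, 8, 9, 10, 11, 12, 18, 19, 20}
|A + A| = 20

|A + A| = 20


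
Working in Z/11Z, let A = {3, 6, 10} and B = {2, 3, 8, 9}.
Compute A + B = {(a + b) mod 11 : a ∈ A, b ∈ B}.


Work in Z/11Z: reduce every sum a + b modulo 11.
Enumerate all 12 pairs:
a = 3: 3+2=5, 3+3=6, 3+8=0, 3+9=1
a = 6: 6+2=8, 6+3=9, 6+8=3, 6+9=4
a = 10: 10+2=1, 10+3=2, 10+8=7, 10+9=8
Distinct residues collected: {0, 1, 2, 3, 4, 5, 6, 7, 8, 9}
|A + B| = 10 (out of 11 total residues).

A + B = {0, 1, 2, 3, 4, 5, 6, 7, 8, 9}


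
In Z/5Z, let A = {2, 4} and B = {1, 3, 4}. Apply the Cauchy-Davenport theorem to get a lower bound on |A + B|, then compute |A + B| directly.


Cauchy-Davenport: |A + B| ≥ min(p, |A| + |B| - 1) for A, B nonempty in Z/pZ.
|A| = 2, |B| = 3, p = 5.
CD lower bound = min(5, 2 + 3 - 1) = min(5, 4) = 4.
Compute A + B mod 5 directly:
a = 2: 2+1=3, 2+3=0, 2+4=1
a = 4: 4+1=0, 4+3=2, 4+4=3
A + B = {0, 1, 2, 3}, so |A + B| = 4.
Verify: 4 ≥ 4? Yes ✓.

CD lower bound = 4, actual |A + B| = 4.


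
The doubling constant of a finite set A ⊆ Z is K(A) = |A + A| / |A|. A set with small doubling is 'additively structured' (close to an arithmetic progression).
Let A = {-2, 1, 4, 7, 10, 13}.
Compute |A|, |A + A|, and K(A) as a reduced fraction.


|A| = 6.
Compute A + A by enumerating all 36 pairs.
A + A = {-4, -1, 2, 5, 8, 11, 14, 17, 20, 23, 26}, so |A + A| = 11.
K = |A + A| / |A| = 11/6 (already in lowest terms) ≈ 1.8333.
Reference: AP of size 6 gives K = 11/6 ≈ 1.8333; a fully generic set of size 6 gives K ≈ 3.5000.

|A| = 6, |A + A| = 11, K = 11/6.


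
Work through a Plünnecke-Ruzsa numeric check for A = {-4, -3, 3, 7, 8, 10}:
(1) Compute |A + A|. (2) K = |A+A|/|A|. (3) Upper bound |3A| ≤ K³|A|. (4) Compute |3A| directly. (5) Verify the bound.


|A| = 6.
Step 1: Compute A + A by enumerating all 36 pairs.
A + A = {-8, -7, -6, -1, 0, 3, 4, 5, 6, 7, 10, 11, 13, 14, 15, 16, 17, 18, 20}, so |A + A| = 19.
Step 2: Doubling constant K = |A + A|/|A| = 19/6 = 19/6 ≈ 3.1667.
Step 3: Plünnecke-Ruzsa gives |3A| ≤ K³·|A| = (3.1667)³ · 6 ≈ 190.5278.
Step 4: Compute 3A = A + A + A directly by enumerating all triples (a,b,c) ∈ A³; |3A| = 37.
Step 5: Check 37 ≤ 190.5278? Yes ✓.

K = 19/6, Plünnecke-Ruzsa bound K³|A| ≈ 190.5278, |3A| = 37, inequality holds.


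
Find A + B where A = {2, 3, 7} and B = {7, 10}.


A + B = {a + b : a ∈ A, b ∈ B}.
Enumerate all |A|·|B| = 3·2 = 6 pairs (a, b) and collect distinct sums.
a = 2: 2+7=9, 2+10=12
a = 3: 3+7=10, 3+10=13
a = 7: 7+7=14, 7+10=17
Collecting distinct sums: A + B = {9, 10, 12, 13, 14, 17}
|A + B| = 6

A + B = {9, 10, 12, 13, 14, 17}


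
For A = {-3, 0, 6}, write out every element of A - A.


A - A = {a - a' : a, a' ∈ A}.
Compute a - a' for each ordered pair (a, a'):
a = -3: -3--3=0, -3-0=-3, -3-6=-9
a = 0: 0--3=3, 0-0=0, 0-6=-6
a = 6: 6--3=9, 6-0=6, 6-6=0
Collecting distinct values (and noting 0 appears from a-a):
A - A = {-9, -6, -3, 0, 3, 6, 9}
|A - A| = 7

A - A = {-9, -6, -3, 0, 3, 6, 9}


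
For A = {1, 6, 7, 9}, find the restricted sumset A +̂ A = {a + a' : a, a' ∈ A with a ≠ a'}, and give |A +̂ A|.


Restricted sumset: A +̂ A = {a + a' : a ∈ A, a' ∈ A, a ≠ a'}.
Equivalently, take A + A and drop any sum 2a that is achievable ONLY as a + a for a ∈ A (i.e. sums representable only with equal summands).
Enumerate pairs (a, a') with a < a' (symmetric, so each unordered pair gives one sum; this covers all a ≠ a'):
  1 + 6 = 7
  1 + 7 = 8
  1 + 9 = 10
  6 + 7 = 13
  6 + 9 = 15
  7 + 9 = 16
Collected distinct sums: {7, 8, 10, 13, 15, 16}
|A +̂ A| = 6
(Reference bound: |A +̂ A| ≥ 2|A| - 3 for |A| ≥ 2, with |A| = 4 giving ≥ 5.)

|A +̂ A| = 6


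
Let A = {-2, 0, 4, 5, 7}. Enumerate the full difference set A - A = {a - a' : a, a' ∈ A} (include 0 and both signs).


A - A = {a - a' : a, a' ∈ A}.
Compute a - a' for each ordered pair (a, a'):
a = -2: -2--2=0, -2-0=-2, -2-4=-6, -2-5=-7, -2-7=-9
a = 0: 0--2=2, 0-0=0, 0-4=-4, 0-5=-5, 0-7=-7
a = 4: 4--2=6, 4-0=4, 4-4=0, 4-5=-1, 4-7=-3
a = 5: 5--2=7, 5-0=5, 5-4=1, 5-5=0, 5-7=-2
a = 7: 7--2=9, 7-0=7, 7-4=3, 7-5=2, 7-7=0
Collecting distinct values (and noting 0 appears from a-a):
A - A = {-9, -7, -6, -5, -4, -3, -2, -1, 0, 1, 2, 3, 4, 5, 6, 7, 9}
|A - A| = 17

A - A = {-9, -7, -6, -5, -4, -3, -2, -1, 0, 1, 2, 3, 4, 5, 6, 7, 9}


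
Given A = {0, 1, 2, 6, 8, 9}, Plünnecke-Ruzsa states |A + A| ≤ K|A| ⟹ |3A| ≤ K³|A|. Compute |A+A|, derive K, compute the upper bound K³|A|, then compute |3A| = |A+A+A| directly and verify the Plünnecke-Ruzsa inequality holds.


|A| = 6.
Step 1: Compute A + A by enumerating all 36 pairs.
A + A = {0, 1, 2, 3, 4, 6, 7, 8, 9, 10, 11, 12, 14, 15, 16, 17, 18}, so |A + A| = 17.
Step 2: Doubling constant K = |A + A|/|A| = 17/6 = 17/6 ≈ 2.8333.
Step 3: Plünnecke-Ruzsa gives |3A| ≤ K³·|A| = (2.8333)³ · 6 ≈ 136.4722.
Step 4: Compute 3A = A + A + A directly by enumerating all triples (a,b,c) ∈ A³; |3A| = 28.
Step 5: Check 28 ≤ 136.4722? Yes ✓.

K = 17/6, Plünnecke-Ruzsa bound K³|A| ≈ 136.4722, |3A| = 28, inequality holds.


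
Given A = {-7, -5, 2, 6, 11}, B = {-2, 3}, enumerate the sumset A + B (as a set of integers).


A + B = {a + b : a ∈ A, b ∈ B}.
Enumerate all |A|·|B| = 5·2 = 10 pairs (a, b) and collect distinct sums.
a = -7: -7+-2=-9, -7+3=-4
a = -5: -5+-2=-7, -5+3=-2
a = 2: 2+-2=0, 2+3=5
a = 6: 6+-2=4, 6+3=9
a = 11: 11+-2=9, 11+3=14
Collecting distinct sums: A + B = {-9, -7, -4, -2, 0, 4, 5, 9, 14}
|A + B| = 9

A + B = {-9, -7, -4, -2, 0, 4, 5, 9, 14}


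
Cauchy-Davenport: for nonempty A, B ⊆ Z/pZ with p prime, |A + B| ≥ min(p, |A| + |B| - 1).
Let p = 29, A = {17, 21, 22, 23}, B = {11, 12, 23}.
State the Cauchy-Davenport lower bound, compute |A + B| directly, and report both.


Cauchy-Davenport: |A + B| ≥ min(p, |A| + |B| - 1) for A, B nonempty in Z/pZ.
|A| = 4, |B| = 3, p = 29.
CD lower bound = min(29, 4 + 3 - 1) = min(29, 6) = 6.
Compute A + B mod 29 directly:
a = 17: 17+11=28, 17+12=0, 17+23=11
a = 21: 21+11=3, 21+12=4, 21+23=15
a = 22: 22+11=4, 22+12=5, 22+23=16
a = 23: 23+11=5, 23+12=6, 23+23=17
A + B = {0, 3, 4, 5, 6, 11, 15, 16, 17, 28}, so |A + B| = 10.
Verify: 10 ≥ 6? Yes ✓.

CD lower bound = 6, actual |A + B| = 10.


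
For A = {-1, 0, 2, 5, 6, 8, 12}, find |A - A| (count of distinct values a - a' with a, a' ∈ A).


A - A = {a - a' : a, a' ∈ A}; |A| = 7.
Bounds: 2|A|-1 ≤ |A - A| ≤ |A|² - |A| + 1, i.e. 13 ≤ |A - A| ≤ 43.
Note: 0 ∈ A - A always (from a - a). The set is symmetric: if d ∈ A - A then -d ∈ A - A.
Enumerate nonzero differences d = a - a' with a > a' (then include -d):
Positive differences: {1, 2, 3, 4, 5, 6, 7, 8, 9, 10, 12, 13}
Full difference set: {0} ∪ (positive diffs) ∪ (negative diffs).
|A - A| = 1 + 2·12 = 25 (matches direct enumeration: 25).

|A - A| = 25


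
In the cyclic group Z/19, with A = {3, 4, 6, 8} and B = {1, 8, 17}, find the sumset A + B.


Work in Z/19Z: reduce every sum a + b modulo 19.
Enumerate all 12 pairs:
a = 3: 3+1=4, 3+8=11, 3+17=1
a = 4: 4+1=5, 4+8=12, 4+17=2
a = 6: 6+1=7, 6+8=14, 6+17=4
a = 8: 8+1=9, 8+8=16, 8+17=6
Distinct residues collected: {1, 2, 4, 5, 6, 7, 9, 11, 12, 14, 16}
|A + B| = 11 (out of 19 total residues).

A + B = {1, 2, 4, 5, 6, 7, 9, 11, 12, 14, 16}


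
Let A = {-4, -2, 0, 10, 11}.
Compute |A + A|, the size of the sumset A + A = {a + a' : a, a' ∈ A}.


A + A = {a + a' : a, a' ∈ A}; |A| = 5.
General bounds: 2|A| - 1 ≤ |A + A| ≤ |A|(|A|+1)/2, i.e. 9 ≤ |A + A| ≤ 15.
Lower bound 2|A|-1 is attained iff A is an arithmetic progression.
Enumerate sums a + a' for a ≤ a' (symmetric, so this suffices):
a = -4: -4+-4=-8, -4+-2=-6, -4+0=-4, -4+10=6, -4+11=7
a = -2: -2+-2=-4, -2+0=-2, -2+10=8, -2+11=9
a = 0: 0+0=0, 0+10=10, 0+11=11
a = 10: 10+10=20, 10+11=21
a = 11: 11+11=22
Distinct sums: {-8, -6, -4, -2, 0, 6, 7, 8, 9, 10, 11, 20, 21, 22}
|A + A| = 14

|A + A| = 14


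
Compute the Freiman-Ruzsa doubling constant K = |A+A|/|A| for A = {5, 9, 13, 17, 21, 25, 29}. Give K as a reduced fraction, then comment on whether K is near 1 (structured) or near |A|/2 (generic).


|A| = 7.
Compute A + A by enumerating all 49 pairs.
A + A = {10, 14, 18, 22, 26, 30, 34, 38, 42, 46, 50, 54, 58}, so |A + A| = 13.
K = |A + A| / |A| = 13/7 (already in lowest terms) ≈ 1.8571.
Reference: AP of size 7 gives K = 13/7 ≈ 1.8571; a fully generic set of size 7 gives K ≈ 4.0000.

|A| = 7, |A + A| = 13, K = 13/7.


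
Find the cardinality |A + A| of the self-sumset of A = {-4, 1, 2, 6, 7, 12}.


A + A = {a + a' : a, a' ∈ A}; |A| = 6.
General bounds: 2|A| - 1 ≤ |A + A| ≤ |A|(|A|+1)/2, i.e. 11 ≤ |A + A| ≤ 21.
Lower bound 2|A|-1 is attained iff A is an arithmetic progression.
Enumerate sums a + a' for a ≤ a' (symmetric, so this suffices):
a = -4: -4+-4=-8, -4+1=-3, -4+2=-2, -4+6=2, -4+7=3, -4+12=8
a = 1: 1+1=2, 1+2=3, 1+6=7, 1+7=8, 1+12=13
a = 2: 2+2=4, 2+6=8, 2+7=9, 2+12=14
a = 6: 6+6=12, 6+7=13, 6+12=18
a = 7: 7+7=14, 7+12=19
a = 12: 12+12=24
Distinct sums: {-8, -3, -2, 2, 3, 4, 7, 8, 9, 12, 13, 14, 18, 19, 24}
|A + A| = 15

|A + A| = 15


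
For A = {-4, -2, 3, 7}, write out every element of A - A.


A - A = {a - a' : a, a' ∈ A}.
Compute a - a' for each ordered pair (a, a'):
a = -4: -4--4=0, -4--2=-2, -4-3=-7, -4-7=-11
a = -2: -2--4=2, -2--2=0, -2-3=-5, -2-7=-9
a = 3: 3--4=7, 3--2=5, 3-3=0, 3-7=-4
a = 7: 7--4=11, 7--2=9, 7-3=4, 7-7=0
Collecting distinct values (and noting 0 appears from a-a):
A - A = {-11, -9, -7, -5, -4, -2, 0, 2, 4, 5, 7, 9, 11}
|A - A| = 13

A - A = {-11, -9, -7, -5, -4, -2, 0, 2, 4, 5, 7, 9, 11}


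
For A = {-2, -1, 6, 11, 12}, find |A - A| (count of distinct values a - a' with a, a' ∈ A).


A - A = {a - a' : a, a' ∈ A}; |A| = 5.
Bounds: 2|A|-1 ≤ |A - A| ≤ |A|² - |A| + 1, i.e. 9 ≤ |A - A| ≤ 21.
Note: 0 ∈ A - A always (from a - a). The set is symmetric: if d ∈ A - A then -d ∈ A - A.
Enumerate nonzero differences d = a - a' with a > a' (then include -d):
Positive differences: {1, 5, 6, 7, 8, 12, 13, 14}
Full difference set: {0} ∪ (positive diffs) ∪ (negative diffs).
|A - A| = 1 + 2·8 = 17 (matches direct enumeration: 17).

|A - A| = 17


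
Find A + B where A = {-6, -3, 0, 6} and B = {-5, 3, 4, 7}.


A + B = {a + b : a ∈ A, b ∈ B}.
Enumerate all |A|·|B| = 4·4 = 16 pairs (a, b) and collect distinct sums.
a = -6: -6+-5=-11, -6+3=-3, -6+4=-2, -6+7=1
a = -3: -3+-5=-8, -3+3=0, -3+4=1, -3+7=4
a = 0: 0+-5=-5, 0+3=3, 0+4=4, 0+7=7
a = 6: 6+-5=1, 6+3=9, 6+4=10, 6+7=13
Collecting distinct sums: A + B = {-11, -8, -5, -3, -2, 0, 1, 3, 4, 7, 9, 10, 13}
|A + B| = 13

A + B = {-11, -8, -5, -3, -2, 0, 1, 3, 4, 7, 9, 10, 13}


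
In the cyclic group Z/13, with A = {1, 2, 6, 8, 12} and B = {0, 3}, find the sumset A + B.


Work in Z/13Z: reduce every sum a + b modulo 13.
Enumerate all 10 pairs:
a = 1: 1+0=1, 1+3=4
a = 2: 2+0=2, 2+3=5
a = 6: 6+0=6, 6+3=9
a = 8: 8+0=8, 8+3=11
a = 12: 12+0=12, 12+3=2
Distinct residues collected: {1, 2, 4, 5, 6, 8, 9, 11, 12}
|A + B| = 9 (out of 13 total residues).

A + B = {1, 2, 4, 5, 6, 8, 9, 11, 12}


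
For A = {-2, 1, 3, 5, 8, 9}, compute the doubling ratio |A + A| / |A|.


|A| = 6.
Compute A + A by enumerating all 36 pairs.
A + A = {-4, -1, 1, 2, 3, 4, 6, 7, 8, 9, 10, 11, 12, 13, 14, 16, 17, 18}, so |A + A| = 18.
K = |A + A| / |A| = 18/6 = 3/1 ≈ 3.0000.
Reference: AP of size 6 gives K = 11/6 ≈ 1.8333; a fully generic set of size 6 gives K ≈ 3.5000.

|A| = 6, |A + A| = 18, K = 18/6 = 3/1.


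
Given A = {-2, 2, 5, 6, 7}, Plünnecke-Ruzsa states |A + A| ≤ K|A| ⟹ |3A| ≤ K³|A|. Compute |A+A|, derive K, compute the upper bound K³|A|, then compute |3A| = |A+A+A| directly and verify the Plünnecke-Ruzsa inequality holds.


|A| = 5.
Step 1: Compute A + A by enumerating all 25 pairs.
A + A = {-4, 0, 3, 4, 5, 7, 8, 9, 10, 11, 12, 13, 14}, so |A + A| = 13.
Step 2: Doubling constant K = |A + A|/|A| = 13/5 = 13/5 ≈ 2.6000.
Step 3: Plünnecke-Ruzsa gives |3A| ≤ K³·|A| = (2.6000)³ · 5 ≈ 87.8800.
Step 4: Compute 3A = A + A + A directly by enumerating all triples (a,b,c) ∈ A³; |3A| = 22.
Step 5: Check 22 ≤ 87.8800? Yes ✓.

K = 13/5, Plünnecke-Ruzsa bound K³|A| ≈ 87.8800, |3A| = 22, inequality holds.


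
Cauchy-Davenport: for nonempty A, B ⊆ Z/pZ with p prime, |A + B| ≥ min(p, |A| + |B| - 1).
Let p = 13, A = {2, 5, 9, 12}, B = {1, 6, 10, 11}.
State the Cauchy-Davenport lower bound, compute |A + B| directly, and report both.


Cauchy-Davenport: |A + B| ≥ min(p, |A| + |B| - 1) for A, B nonempty in Z/pZ.
|A| = 4, |B| = 4, p = 13.
CD lower bound = min(13, 4 + 4 - 1) = min(13, 7) = 7.
Compute A + B mod 13 directly:
a = 2: 2+1=3, 2+6=8, 2+10=12, 2+11=0
a = 5: 5+1=6, 5+6=11, 5+10=2, 5+11=3
a = 9: 9+1=10, 9+6=2, 9+10=6, 9+11=7
a = 12: 12+1=0, 12+6=5, 12+10=9, 12+11=10
A + B = {0, 2, 3, 5, 6, 7, 8, 9, 10, 11, 12}, so |A + B| = 11.
Verify: 11 ≥ 7? Yes ✓.

CD lower bound = 7, actual |A + B| = 11.


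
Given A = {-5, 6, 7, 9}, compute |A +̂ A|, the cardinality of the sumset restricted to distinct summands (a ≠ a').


Restricted sumset: A +̂ A = {a + a' : a ∈ A, a' ∈ A, a ≠ a'}.
Equivalently, take A + A and drop any sum 2a that is achievable ONLY as a + a for a ∈ A (i.e. sums representable only with equal summands).
Enumerate pairs (a, a') with a < a' (symmetric, so each unordered pair gives one sum; this covers all a ≠ a'):
  -5 + 6 = 1
  -5 + 7 = 2
  -5 + 9 = 4
  6 + 7 = 13
  6 + 9 = 15
  7 + 9 = 16
Collected distinct sums: {1, 2, 4, 13, 15, 16}
|A +̂ A| = 6
(Reference bound: |A +̂ A| ≥ 2|A| - 3 for |A| ≥ 2, with |A| = 4 giving ≥ 5.)

|A +̂ A| = 6


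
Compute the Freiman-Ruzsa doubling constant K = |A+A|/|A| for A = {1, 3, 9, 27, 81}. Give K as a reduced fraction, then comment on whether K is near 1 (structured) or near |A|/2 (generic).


|A| = 5.
Compute A + A by enumerating all 25 pairs.
A + A = {2, 4, 6, 10, 12, 18, 28, 30, 36, 54, 82, 84, 90, 108, 162}, so |A + A| = 15.
K = |A + A| / |A| = 15/5 = 3/1 ≈ 3.0000.
Reference: AP of size 5 gives K = 9/5 ≈ 1.8000; a fully generic set of size 5 gives K ≈ 3.0000.

|A| = 5, |A + A| = 15, K = 15/5 = 3/1.


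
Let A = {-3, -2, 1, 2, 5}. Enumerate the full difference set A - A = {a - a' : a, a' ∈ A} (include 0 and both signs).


A - A = {a - a' : a, a' ∈ A}.
Compute a - a' for each ordered pair (a, a'):
a = -3: -3--3=0, -3--2=-1, -3-1=-4, -3-2=-5, -3-5=-8
a = -2: -2--3=1, -2--2=0, -2-1=-3, -2-2=-4, -2-5=-7
a = 1: 1--3=4, 1--2=3, 1-1=0, 1-2=-1, 1-5=-4
a = 2: 2--3=5, 2--2=4, 2-1=1, 2-2=0, 2-5=-3
a = 5: 5--3=8, 5--2=7, 5-1=4, 5-2=3, 5-5=0
Collecting distinct values (and noting 0 appears from a-a):
A - A = {-8, -7, -5, -4, -3, -1, 0, 1, 3, 4, 5, 7, 8}
|A - A| = 13

A - A = {-8, -7, -5, -4, -3, -1, 0, 1, 3, 4, 5, 7, 8}


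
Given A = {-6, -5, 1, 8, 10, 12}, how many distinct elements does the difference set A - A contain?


A - A = {a - a' : a, a' ∈ A}; |A| = 6.
Bounds: 2|A|-1 ≤ |A - A| ≤ |A|² - |A| + 1, i.e. 11 ≤ |A - A| ≤ 31.
Note: 0 ∈ A - A always (from a - a). The set is symmetric: if d ∈ A - A then -d ∈ A - A.
Enumerate nonzero differences d = a - a' with a > a' (then include -d):
Positive differences: {1, 2, 4, 6, 7, 9, 11, 13, 14, 15, 16, 17, 18}
Full difference set: {0} ∪ (positive diffs) ∪ (negative diffs).
|A - A| = 1 + 2·13 = 27 (matches direct enumeration: 27).

|A - A| = 27


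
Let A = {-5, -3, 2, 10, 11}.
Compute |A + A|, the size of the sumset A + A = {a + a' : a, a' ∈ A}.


A + A = {a + a' : a, a' ∈ A}; |A| = 5.
General bounds: 2|A| - 1 ≤ |A + A| ≤ |A|(|A|+1)/2, i.e. 9 ≤ |A + A| ≤ 15.
Lower bound 2|A|-1 is attained iff A is an arithmetic progression.
Enumerate sums a + a' for a ≤ a' (symmetric, so this suffices):
a = -5: -5+-5=-10, -5+-3=-8, -5+2=-3, -5+10=5, -5+11=6
a = -3: -3+-3=-6, -3+2=-1, -3+10=7, -3+11=8
a = 2: 2+2=4, 2+10=12, 2+11=13
a = 10: 10+10=20, 10+11=21
a = 11: 11+11=22
Distinct sums: {-10, -8, -6, -3, -1, 4, 5, 6, 7, 8, 12, 13, 20, 21, 22}
|A + A| = 15

|A + A| = 15
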